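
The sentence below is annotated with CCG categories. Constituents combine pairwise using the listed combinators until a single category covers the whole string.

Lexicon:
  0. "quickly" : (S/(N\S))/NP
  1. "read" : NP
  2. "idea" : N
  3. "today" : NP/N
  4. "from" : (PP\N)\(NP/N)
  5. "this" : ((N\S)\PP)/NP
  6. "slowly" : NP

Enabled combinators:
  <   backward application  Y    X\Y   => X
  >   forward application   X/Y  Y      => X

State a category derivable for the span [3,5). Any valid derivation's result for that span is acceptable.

[0,7] S   >
  [0,2] S/(N\S)   >
    [0,1] "quickly" : (S/(N\S))/NP
    [1,2] "read" : NP
  [2,7] N\S   <
    [2,5] PP   <
      [2,3] "idea" : N
      [3,5] PP\N   <
        [3,4] "today" : NP/N
        [4,5] "from" : (PP\N)\(NP/N)
    [5,7] (N\S)\PP   >
      [5,6] "this" : ((N\S)\PP)/NP
      [6,7] "slowly" : NP

PP\N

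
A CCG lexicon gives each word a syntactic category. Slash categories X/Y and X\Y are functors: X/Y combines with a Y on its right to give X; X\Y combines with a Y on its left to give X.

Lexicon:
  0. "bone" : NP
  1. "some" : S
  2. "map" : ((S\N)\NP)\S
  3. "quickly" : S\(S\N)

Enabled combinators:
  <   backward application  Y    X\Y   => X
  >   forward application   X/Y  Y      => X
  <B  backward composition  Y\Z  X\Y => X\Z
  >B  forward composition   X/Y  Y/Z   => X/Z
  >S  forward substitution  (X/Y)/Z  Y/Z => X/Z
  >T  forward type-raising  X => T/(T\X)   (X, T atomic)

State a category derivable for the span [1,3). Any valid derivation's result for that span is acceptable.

(S\N)\NP

[0,4] S   <
  [0,3] S\N   <
    [0,1] "bone" : NP
    [1,3] (S\N)\NP   <
      [1,2] "some" : S
      [2,3] "map" : ((S\N)\NP)\S
  [3,4] "quickly" : S\(S\N)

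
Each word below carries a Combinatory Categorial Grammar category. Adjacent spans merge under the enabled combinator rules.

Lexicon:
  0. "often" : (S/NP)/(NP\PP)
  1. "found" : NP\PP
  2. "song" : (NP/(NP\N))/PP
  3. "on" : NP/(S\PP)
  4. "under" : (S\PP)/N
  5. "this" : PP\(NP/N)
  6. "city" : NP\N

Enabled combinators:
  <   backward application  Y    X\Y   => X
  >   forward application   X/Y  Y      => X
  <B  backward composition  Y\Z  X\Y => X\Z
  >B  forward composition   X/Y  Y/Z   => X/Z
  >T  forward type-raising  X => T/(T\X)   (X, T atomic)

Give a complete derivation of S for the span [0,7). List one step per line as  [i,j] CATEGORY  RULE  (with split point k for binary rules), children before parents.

[0,7] S   >
  [0,2] S/NP   >
    [0,1] "often" : (S/NP)/(NP\PP)
    [1,2] "found" : NP\PP
  [2,7] NP   >
    [2,6] NP/(NP\N)   >
      [2,3] "song" : (NP/(NP\N))/PP
      [3,6] PP   <
        [3,5] NP/N   >B
          [3,4] "on" : NP/(S\PP)
          [4,5] "under" : (S\PP)/N
        [5,6] "this" : PP\(NP/N)
    [6,7] "city" : NP\N

[0,1] (S/NP)/(NP\PP)  lex  "often"
[1,2] NP\PP  lex  "found"
[0,2] S/NP  >  k=1
[2,3] (NP/(NP\N))/PP  lex  "song"
[3,4] NP/(S\PP)  lex  "on"
[4,5] (S\PP)/N  lex  "under"
[3,5] NP/N  >B  k=4
[5,6] PP\(NP/N)  lex  "this"
[3,6] PP  <  k=5
[2,6] NP/(NP\N)  >  k=3
[6,7] NP\N  lex  "city"
[2,7] NP  >  k=6
[0,7] S  >  k=2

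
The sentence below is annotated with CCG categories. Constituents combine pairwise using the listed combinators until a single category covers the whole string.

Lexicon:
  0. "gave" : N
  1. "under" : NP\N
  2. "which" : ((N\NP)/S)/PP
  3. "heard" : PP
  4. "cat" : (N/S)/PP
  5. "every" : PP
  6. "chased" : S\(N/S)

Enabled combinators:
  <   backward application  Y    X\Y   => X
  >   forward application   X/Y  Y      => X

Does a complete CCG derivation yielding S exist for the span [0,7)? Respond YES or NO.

N NP\N ((N\NP)/S)/PP PP (N/S)/PP PP S\(N/S)
CKY chart[0,7] = {N}; S ∉ chart

NO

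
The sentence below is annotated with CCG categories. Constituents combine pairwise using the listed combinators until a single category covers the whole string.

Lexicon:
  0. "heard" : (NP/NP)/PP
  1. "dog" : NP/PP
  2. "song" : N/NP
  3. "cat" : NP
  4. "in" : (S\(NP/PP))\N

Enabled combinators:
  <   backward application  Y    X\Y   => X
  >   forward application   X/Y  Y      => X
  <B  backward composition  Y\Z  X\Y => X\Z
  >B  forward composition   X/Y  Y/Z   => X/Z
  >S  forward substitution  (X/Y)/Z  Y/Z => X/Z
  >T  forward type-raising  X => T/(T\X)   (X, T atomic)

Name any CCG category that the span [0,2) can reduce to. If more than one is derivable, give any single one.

[0,5] S   <
  [0,2] NP/PP   >S
    [0,1] "heard" : (NP/NP)/PP
    [1,2] "dog" : NP/PP
  [2,5] S\(NP/PP)   <
    [2,4] N   >
      [2,3] "song" : N/NP
      [3,4] "cat" : NP
    [4,5] "in" : (S\(NP/PP))\N

NP/PP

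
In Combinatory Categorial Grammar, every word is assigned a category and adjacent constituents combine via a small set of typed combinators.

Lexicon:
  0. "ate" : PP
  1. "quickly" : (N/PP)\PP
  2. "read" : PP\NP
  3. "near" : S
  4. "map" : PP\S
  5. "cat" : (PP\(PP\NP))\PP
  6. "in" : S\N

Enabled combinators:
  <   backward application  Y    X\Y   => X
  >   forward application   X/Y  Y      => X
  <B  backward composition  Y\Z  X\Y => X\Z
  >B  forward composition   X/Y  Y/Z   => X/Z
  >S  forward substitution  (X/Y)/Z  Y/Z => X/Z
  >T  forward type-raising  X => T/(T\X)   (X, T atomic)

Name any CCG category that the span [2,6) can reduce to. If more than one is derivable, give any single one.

[0,7] S   <
  [0,6] N   >
    [0,2] N/PP   <
      [0,1] "ate" : PP
      [1,2] "quickly" : (N/PP)\PP
    [2,6] PP   <
      [2,3] "read" : PP\NP
      [3,6] PP\(PP\NP)   <
        [3,5] PP   >
          [3,4] PP/(PP\S)   >T
            [3,4] "near" : S
          [4,5] "map" : PP\S
        [5,6] "cat" : (PP\(PP\NP))\PP
  [6,7] "in" : S\N

PP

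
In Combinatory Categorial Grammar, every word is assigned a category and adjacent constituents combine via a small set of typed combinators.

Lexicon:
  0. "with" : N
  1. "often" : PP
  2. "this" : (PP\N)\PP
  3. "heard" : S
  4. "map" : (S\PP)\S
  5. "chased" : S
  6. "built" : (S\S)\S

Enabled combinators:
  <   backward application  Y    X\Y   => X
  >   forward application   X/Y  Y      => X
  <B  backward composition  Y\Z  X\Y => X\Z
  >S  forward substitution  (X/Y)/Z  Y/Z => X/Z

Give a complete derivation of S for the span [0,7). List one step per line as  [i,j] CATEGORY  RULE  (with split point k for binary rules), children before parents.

[0,7] S   <
  [0,1] "with" : N
  [1,7] S\N   <B
    [1,3] PP\N   <
      [1,2] "often" : PP
      [2,3] "this" : (PP\N)\PP
    [3,7] S\PP   <B
      [3,5] S\PP   <
        [3,4] "heard" : S
        [4,5] "map" : (S\PP)\S
      [5,7] S\S   <
        [5,6] "chased" : S
        [6,7] "built" : (S\S)\S

[0,1] N  lex  "with"
[1,2] PP  lex  "often"
[2,3] (PP\N)\PP  lex  "this"
[1,3] PP\N  <  k=2
[3,4] S  lex  "heard"
[4,5] (S\PP)\S  lex  "map"
[3,5] S\PP  <  k=4
[5,6] S  lex  "chased"
[6,7] (S\S)\S  lex  "built"
[5,7] S\S  <  k=6
[3,7] S\PP  <B  k=5
[1,7] S\N  <B  k=3
[0,7] S  <  k=1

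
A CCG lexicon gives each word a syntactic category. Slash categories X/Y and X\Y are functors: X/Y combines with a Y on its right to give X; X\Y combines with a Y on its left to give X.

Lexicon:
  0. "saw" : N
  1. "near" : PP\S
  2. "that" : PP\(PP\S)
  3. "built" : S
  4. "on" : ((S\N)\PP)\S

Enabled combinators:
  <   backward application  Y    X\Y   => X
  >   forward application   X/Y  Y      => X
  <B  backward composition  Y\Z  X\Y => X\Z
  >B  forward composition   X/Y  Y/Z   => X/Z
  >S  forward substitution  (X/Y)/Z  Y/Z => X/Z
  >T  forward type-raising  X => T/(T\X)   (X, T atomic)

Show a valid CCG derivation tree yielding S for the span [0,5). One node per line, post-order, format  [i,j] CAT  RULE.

[0,5] S   <
  [0,1] "saw" : N
  [1,5] S\N   <
    [1,3] PP   <
      [1,2] "near" : PP\S
      [2,3] "that" : PP\(PP\S)
    [3,5] (S\N)\PP   <
      [3,4] "built" : S
      [4,5] "on" : ((S\N)\PP)\S

[0,1] N  lex  "saw"
[1,2] PP\S  lex  "near"
[2,3] PP\(PP\S)  lex  "that"
[1,3] PP  <  k=2
[3,4] S  lex  "built"
[4,5] ((S\N)\PP)\S  lex  "on"
[3,5] (S\N)\PP  <  k=4
[1,5] S\N  <  k=3
[0,5] S  <  k=1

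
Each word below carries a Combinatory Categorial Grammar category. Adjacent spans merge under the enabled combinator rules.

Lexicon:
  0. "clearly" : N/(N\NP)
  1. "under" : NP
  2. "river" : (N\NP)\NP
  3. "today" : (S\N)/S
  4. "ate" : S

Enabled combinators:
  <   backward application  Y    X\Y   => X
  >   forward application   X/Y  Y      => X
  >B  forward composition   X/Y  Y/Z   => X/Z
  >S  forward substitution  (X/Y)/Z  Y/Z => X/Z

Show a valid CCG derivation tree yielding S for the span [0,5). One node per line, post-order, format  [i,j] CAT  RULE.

[0,1] N/(N\NP)  lex  "clearly"
[1,2] NP  lex  "under"
[2,3] (N\NP)\NP  lex  "river"
[1,3] N\NP  <  k=2
[0,3] N  >  k=1
[3,4] (S\N)/S  lex  "today"
[4,5] S  lex  "ate"
[3,5] S\N  >  k=4
[0,5] S  <  k=3

[0,5] S   <
  [0,3] N   >
    [0,1] "clearly" : N/(N\NP)
    [1,3] N\NP   <
      [1,2] "under" : NP
      [2,3] "river" : (N\NP)\NP
  [3,5] S\N   >
    [3,4] "today" : (S\N)/S
    [4,5] "ate" : S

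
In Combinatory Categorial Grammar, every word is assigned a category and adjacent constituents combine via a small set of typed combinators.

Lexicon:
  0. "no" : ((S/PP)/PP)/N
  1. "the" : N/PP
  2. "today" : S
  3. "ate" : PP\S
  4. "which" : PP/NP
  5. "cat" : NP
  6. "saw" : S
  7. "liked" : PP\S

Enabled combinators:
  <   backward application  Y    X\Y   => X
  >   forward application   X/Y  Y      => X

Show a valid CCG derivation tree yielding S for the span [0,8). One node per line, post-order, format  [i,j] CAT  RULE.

[0,8] S   >
  [0,6] S/PP   >
    [0,4] (S/PP)/PP   >
      [0,1] "no" : ((S/PP)/PP)/N
      [1,4] N   >
        [1,2] "the" : N/PP
        [2,4] PP   <
          [2,3] "today" : S
          [3,4] "ate" : PP\S
    [4,6] PP   >
      [4,5] "which" : PP/NP
      [5,6] "cat" : NP
  [6,8] PP   <
    [6,7] "saw" : S
    [7,8] "liked" : PP\S

[0,1] ((S/PP)/PP)/N  lex  "no"
[1,2] N/PP  lex  "the"
[2,3] S  lex  "today"
[3,4] PP\S  lex  "ate"
[2,4] PP  <  k=3
[1,4] N  >  k=2
[0,4] (S/PP)/PP  >  k=1
[4,5] PP/NP  lex  "which"
[5,6] NP  lex  "cat"
[4,6] PP  >  k=5
[0,6] S/PP  >  k=4
[6,7] S  lex  "saw"
[7,8] PP\S  lex  "liked"
[6,8] PP  <  k=7
[0,8] S  >  k=6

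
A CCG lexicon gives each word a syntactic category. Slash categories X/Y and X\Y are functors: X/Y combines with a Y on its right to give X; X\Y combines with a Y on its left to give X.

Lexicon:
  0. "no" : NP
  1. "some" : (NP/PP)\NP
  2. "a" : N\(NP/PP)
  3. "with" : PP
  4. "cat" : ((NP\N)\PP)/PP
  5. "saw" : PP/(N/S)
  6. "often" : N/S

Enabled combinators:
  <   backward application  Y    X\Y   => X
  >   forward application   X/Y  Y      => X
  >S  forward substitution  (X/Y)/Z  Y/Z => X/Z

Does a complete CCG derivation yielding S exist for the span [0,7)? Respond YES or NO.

NP (NP/PP)\NP N\(NP/PP) PP ((NP\N)\PP)/PP PP/(N/S) N/S
CKY chart[0,7] = {NP}; S ∉ chart

NO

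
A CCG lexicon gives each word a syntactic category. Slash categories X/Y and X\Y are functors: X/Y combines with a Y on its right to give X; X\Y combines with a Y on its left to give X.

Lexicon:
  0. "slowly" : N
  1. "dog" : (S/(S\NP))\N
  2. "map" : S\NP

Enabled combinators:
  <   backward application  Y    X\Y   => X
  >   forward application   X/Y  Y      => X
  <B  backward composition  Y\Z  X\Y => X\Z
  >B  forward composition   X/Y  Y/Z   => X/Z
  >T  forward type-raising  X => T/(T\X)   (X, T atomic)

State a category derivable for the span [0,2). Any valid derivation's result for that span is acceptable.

[0,3] S   >
  [0,2] S/(S\NP)   <
    [0,1] "slowly" : N
    [1,2] "dog" : (S/(S\NP))\N
  [2,3] "map" : S\NP

S/(S\NP)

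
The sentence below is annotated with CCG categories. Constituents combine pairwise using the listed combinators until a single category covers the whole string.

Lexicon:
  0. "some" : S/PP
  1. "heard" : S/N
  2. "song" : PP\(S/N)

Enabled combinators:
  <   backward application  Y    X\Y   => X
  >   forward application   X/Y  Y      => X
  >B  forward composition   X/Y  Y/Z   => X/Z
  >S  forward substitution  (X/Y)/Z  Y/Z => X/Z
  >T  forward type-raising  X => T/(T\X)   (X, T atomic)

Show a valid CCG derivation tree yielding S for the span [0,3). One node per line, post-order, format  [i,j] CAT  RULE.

[0,1] S/PP  lex  "some"
[1,2] S/N  lex  "heard"
[2,3] PP\(S/N)  lex  "song"
[1,3] PP  <  k=2
[0,3] S  >  k=1

[0,3] S   >
  [0,1] "some" : S/PP
  [1,3] PP   <
    [1,2] "heard" : S/N
    [2,3] "song" : PP\(S/N)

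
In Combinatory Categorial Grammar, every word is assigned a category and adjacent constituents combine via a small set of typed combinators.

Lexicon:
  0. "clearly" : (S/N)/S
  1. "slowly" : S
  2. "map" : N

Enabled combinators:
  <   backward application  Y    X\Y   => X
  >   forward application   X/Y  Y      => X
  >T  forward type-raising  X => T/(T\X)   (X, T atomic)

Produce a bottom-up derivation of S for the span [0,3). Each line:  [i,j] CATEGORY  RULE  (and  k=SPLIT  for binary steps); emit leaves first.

[0,1] (S/N)/S  lex  "clearly"
[1,2] S  lex  "slowly"
[0,2] S/N  >  k=1
[2,3] N  lex  "map"
[0,3] S  >  k=2

[0,3] S   >
  [0,2] S/N   >
    [0,1] "clearly" : (S/N)/S
    [1,2] "slowly" : S
  [2,3] "map" : N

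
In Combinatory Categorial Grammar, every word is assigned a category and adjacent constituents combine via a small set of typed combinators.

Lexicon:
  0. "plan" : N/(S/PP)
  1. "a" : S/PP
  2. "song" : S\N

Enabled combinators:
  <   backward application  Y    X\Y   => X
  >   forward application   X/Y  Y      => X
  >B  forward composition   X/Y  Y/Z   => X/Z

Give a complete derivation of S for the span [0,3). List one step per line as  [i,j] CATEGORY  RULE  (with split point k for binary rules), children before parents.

[0,1] N/(S/PP)  lex  "plan"
[1,2] S/PP  lex  "a"
[0,2] N  >  k=1
[2,3] S\N  lex  "song"
[0,3] S  <  k=2

[0,3] S   <
  [0,2] N   >
    [0,1] "plan" : N/(S/PP)
    [1,2] "a" : S/PP
  [2,3] "song" : S\N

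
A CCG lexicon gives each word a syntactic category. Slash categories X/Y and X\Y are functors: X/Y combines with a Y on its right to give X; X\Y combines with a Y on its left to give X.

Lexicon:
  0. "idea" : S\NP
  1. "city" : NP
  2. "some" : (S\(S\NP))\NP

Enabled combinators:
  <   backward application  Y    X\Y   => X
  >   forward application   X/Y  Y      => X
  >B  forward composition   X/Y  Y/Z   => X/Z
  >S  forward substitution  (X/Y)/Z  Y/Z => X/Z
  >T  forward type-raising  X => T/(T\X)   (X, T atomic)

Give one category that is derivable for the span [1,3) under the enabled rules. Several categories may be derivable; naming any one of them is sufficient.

S\(S\NP)

[0,3] S   <
  [0,1] "idea" : S\NP
  [1,3] S\(S\NP)   <
    [1,2] "city" : NP
    [2,3] "some" : (S\(S\NP))\NP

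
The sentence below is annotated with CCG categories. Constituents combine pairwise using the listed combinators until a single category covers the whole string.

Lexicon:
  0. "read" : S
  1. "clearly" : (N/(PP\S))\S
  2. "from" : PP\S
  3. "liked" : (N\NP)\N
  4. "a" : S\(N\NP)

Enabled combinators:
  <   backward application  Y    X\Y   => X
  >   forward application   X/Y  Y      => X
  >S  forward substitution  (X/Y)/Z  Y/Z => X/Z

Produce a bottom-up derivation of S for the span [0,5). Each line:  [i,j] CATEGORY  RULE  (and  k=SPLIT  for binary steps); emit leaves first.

[0,1] S  lex  "read"
[1,2] (N/(PP\S))\S  lex  "clearly"
[0,2] N/(PP\S)  <  k=1
[2,3] PP\S  lex  "from"
[0,3] N  >  k=2
[3,4] (N\NP)\N  lex  "liked"
[0,4] N\NP  <  k=3
[4,5] S\(N\NP)  lex  "a"
[0,5] S  <  k=4

[0,5] S   <
  [0,4] N\NP   <
    [0,3] N   >
      [0,2] N/(PP\S)   <
        [0,1] "read" : S
        [1,2] "clearly" : (N/(PP\S))\S
      [2,3] "from" : PP\S
    [3,4] "liked" : (N\NP)\N
  [4,5] "a" : S\(N\NP)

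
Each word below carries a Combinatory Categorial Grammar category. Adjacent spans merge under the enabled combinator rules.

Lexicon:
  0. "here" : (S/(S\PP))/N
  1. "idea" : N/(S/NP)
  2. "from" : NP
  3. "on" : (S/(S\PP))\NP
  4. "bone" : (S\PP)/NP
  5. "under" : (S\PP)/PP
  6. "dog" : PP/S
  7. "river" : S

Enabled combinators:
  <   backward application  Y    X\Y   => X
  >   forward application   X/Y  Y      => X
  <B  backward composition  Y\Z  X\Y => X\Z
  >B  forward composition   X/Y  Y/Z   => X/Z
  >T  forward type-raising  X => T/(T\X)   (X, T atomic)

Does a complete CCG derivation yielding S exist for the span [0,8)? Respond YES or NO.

YES

[0,8] S   >
  [0,5] S/(S\PP)   >
    [0,1] "here" : (S/(S\PP))/N
    [1,5] N   >
      [1,2] "idea" : N/(S/NP)
      [2,5] S/NP   >B
        [2,4] S/(S\PP)   <
          [2,3] "from" : NP
          [3,4] "on" : (S/(S\PP))\NP
        [4,5] "bone" : (S\PP)/NP
  [5,8] S\PP   >
    [5,6] "under" : (S\PP)/PP
    [6,8] PP   >
      [6,7] "dog" : PP/S
      [7,8] "river" : S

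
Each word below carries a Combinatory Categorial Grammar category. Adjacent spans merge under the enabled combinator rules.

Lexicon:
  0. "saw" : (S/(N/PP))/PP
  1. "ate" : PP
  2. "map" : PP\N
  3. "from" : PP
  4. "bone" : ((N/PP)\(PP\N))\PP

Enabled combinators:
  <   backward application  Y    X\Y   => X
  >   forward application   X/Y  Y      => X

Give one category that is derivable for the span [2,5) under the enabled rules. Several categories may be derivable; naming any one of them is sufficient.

N/PP

[0,5] S   >
  [0,2] S/(N/PP)   >
    [0,1] "saw" : (S/(N/PP))/PP
    [1,2] "ate" : PP
  [2,5] N/PP   <
    [2,3] "map" : PP\N
    [3,5] (N/PP)\(PP\N)   <
      [3,4] "from" : PP
      [4,5] "bone" : ((N/PP)\(PP\N))\PP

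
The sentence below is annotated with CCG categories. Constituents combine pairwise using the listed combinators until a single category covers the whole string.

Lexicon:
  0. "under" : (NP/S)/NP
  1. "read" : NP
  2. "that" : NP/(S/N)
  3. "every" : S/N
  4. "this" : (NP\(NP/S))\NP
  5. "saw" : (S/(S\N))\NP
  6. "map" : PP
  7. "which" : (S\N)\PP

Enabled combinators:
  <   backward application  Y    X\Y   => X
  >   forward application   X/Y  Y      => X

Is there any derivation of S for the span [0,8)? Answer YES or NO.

[0,8] S   >
  [0,6] S/(S\N)   <
    [0,5] NP   <
      [0,2] NP/S   >
        [0,1] "under" : (NP/S)/NP
        [1,2] "read" : NP
      [2,5] NP\(NP/S)   <
        [2,4] NP   >
          [2,3] "that" : NP/(S/N)
          [3,4] "every" : S/N
        [4,5] "this" : (NP\(NP/S))\NP
    [5,6] "saw" : (S/(S\N))\NP
  [6,8] S\N   <
    [6,7] "map" : PP
    [7,8] "which" : (S\N)\PP

YES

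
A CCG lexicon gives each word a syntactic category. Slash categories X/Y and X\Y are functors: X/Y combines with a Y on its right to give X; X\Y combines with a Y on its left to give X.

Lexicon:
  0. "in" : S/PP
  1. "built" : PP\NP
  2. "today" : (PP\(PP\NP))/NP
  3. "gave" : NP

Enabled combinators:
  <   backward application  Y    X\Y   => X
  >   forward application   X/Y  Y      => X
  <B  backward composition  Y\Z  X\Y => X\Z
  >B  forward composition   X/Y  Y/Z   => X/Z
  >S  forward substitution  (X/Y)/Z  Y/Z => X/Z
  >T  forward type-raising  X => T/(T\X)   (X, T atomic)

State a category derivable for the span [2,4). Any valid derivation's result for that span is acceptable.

PP\(PP\NP)

[0,4] S   >
  [0,1] "in" : S/PP
  [1,4] PP   <
    [1,2] "built" : PP\NP
    [2,4] PP\(PP\NP)   >
      [2,3] "today" : (PP\(PP\NP))/NP
      [3,4] "gave" : NP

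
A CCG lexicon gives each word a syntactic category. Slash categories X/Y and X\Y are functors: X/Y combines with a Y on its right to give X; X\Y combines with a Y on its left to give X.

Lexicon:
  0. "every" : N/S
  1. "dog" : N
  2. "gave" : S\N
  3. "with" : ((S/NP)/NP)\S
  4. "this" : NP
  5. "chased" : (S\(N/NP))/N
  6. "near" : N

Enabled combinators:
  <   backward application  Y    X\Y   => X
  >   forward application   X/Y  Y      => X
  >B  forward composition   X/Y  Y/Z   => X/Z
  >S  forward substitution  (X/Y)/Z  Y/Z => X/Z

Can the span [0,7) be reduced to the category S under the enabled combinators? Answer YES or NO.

YES

[0,7] S   <
  [0,5] N/NP   >B
    [0,1] "every" : N/S
    [1,5] S/NP   >
      [1,4] (S/NP)/NP   <
        [1,3] S   <
          [1,2] "dog" : N
          [2,3] "gave" : S\N
        [3,4] "with" : ((S/NP)/NP)\S
      [4,5] "this" : NP
  [5,7] S\(N/NP)   >
    [5,6] "chased" : (S\(N/NP))/N
    [6,7] "near" : N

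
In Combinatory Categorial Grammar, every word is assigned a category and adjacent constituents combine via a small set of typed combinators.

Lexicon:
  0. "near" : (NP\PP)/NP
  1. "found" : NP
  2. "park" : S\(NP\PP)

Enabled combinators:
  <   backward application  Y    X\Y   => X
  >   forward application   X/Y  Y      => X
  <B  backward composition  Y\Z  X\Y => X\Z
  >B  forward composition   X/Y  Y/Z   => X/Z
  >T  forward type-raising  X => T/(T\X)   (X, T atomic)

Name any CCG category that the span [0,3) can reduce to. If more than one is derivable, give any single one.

S

[0,3] S   <
  [0,2] NP\PP   >
    [0,1] "near" : (NP\PP)/NP
    [1,2] "found" : NP
  [2,3] "park" : S\(NP\PP)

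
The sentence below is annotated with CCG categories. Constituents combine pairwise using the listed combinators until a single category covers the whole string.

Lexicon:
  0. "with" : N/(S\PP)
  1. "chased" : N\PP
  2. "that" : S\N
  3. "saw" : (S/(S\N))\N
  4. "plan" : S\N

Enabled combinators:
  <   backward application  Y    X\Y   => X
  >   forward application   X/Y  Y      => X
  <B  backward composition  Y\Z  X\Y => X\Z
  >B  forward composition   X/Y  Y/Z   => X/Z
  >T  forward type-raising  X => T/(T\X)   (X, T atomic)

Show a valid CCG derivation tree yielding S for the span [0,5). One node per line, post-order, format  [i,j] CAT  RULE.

[0,5] S   >
  [0,4] S/(S\N)   <
    [0,3] N   >
      [0,1] "with" : N/(S\PP)
      [1,3] S\PP   <B
        [1,2] "chased" : N\PP
        [2,3] "that" : S\N
    [3,4] "saw" : (S/(S\N))\N
  [4,5] "plan" : S\N

[0,1] N/(S\PP)  lex  "with"
[1,2] N\PP  lex  "chased"
[2,3] S\N  lex  "that"
[1,3] S\PP  <B  k=2
[0,3] N  >  k=1
[3,4] (S/(S\N))\N  lex  "saw"
[0,4] S/(S\N)  <  k=3
[4,5] S\N  lex  "plan"
[0,5] S  >  k=4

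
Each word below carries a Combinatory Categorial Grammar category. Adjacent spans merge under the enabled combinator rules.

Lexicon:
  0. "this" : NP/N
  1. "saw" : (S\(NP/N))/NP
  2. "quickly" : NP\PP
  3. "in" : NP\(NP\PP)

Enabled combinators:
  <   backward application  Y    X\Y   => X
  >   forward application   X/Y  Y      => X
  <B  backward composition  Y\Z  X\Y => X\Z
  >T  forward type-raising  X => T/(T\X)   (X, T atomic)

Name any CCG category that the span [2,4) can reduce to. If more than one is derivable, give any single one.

NP

[0,4] S   <
  [0,1] "this" : NP/N
  [1,4] S\(NP/N)   >
    [1,2] "saw" : (S\(NP/N))/NP
    [2,4] NP   <
      [2,3] "quickly" : NP\PP
      [3,4] "in" : NP\(NP\PP)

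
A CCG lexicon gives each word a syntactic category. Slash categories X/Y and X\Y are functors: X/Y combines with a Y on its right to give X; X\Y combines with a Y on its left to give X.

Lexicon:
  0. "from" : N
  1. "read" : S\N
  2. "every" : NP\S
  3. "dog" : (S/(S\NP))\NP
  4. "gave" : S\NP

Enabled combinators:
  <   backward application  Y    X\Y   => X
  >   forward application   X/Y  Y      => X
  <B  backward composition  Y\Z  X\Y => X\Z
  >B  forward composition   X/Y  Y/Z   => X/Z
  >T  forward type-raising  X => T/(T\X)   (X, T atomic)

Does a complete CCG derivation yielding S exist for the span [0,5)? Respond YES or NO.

YES

[0,5] S   >
  [0,4] S/(S\NP)   <
    [0,3] NP   <
      [0,2] S   >
        [0,1] S/(S\N)   >T
          [0,1] "from" : N
        [1,2] "read" : S\N
      [2,3] "every" : NP\S
    [3,4] "dog" : (S/(S\NP))\NP
  [4,5] "gave" : S\NP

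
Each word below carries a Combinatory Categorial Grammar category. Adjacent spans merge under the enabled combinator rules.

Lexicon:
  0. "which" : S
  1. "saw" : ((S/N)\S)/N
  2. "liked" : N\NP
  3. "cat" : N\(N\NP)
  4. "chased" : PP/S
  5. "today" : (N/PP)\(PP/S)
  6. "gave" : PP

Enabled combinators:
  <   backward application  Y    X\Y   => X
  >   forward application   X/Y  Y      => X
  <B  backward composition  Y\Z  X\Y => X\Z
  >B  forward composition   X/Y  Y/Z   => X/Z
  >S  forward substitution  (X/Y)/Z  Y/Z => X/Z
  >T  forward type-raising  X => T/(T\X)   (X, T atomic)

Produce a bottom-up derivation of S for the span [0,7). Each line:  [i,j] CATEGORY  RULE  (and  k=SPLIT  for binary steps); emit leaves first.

[0,7] S   >
  [0,4] S/N   <
    [0,1] "which" : S
    [1,4] (S/N)\S   >
      [1,2] "saw" : ((S/N)\S)/N
      [2,4] N   <
        [2,3] "liked" : N\NP
        [3,4] "cat" : N\(N\NP)
  [4,7] N   >
    [4,6] N/PP   <
      [4,5] "chased" : PP/S
      [5,6] "today" : (N/PP)\(PP/S)
    [6,7] "gave" : PP

[0,1] S  lex  "which"
[1,2] ((S/N)\S)/N  lex  "saw"
[2,3] N\NP  lex  "liked"
[3,4] N\(N\NP)  lex  "cat"
[2,4] N  <  k=3
[1,4] (S/N)\S  >  k=2
[0,4] S/N  <  k=1
[4,5] PP/S  lex  "chased"
[5,6] (N/PP)\(PP/S)  lex  "today"
[4,6] N/PP  <  k=5
[6,7] PP  lex  "gave"
[4,7] N  >  k=6
[0,7] S  >  k=4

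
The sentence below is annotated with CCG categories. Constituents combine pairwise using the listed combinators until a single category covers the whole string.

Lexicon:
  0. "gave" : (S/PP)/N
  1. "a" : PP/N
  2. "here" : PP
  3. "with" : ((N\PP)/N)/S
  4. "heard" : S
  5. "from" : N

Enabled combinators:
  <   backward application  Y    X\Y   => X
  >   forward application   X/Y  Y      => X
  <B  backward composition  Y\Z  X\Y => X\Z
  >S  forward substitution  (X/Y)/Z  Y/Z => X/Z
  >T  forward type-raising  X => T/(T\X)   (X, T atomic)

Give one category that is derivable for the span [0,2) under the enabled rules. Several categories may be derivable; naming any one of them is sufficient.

S/N

[0,6] S   >
  [0,2] S/N   >S
    [0,1] "gave" : (S/PP)/N
    [1,2] "a" : PP/N
  [2,6] N   <
    [2,3] "here" : PP
    [3,6] N\PP   >
      [3,5] (N\PP)/N   >
        [3,4] "with" : ((N\PP)/N)/S
        [4,5] "heard" : S
      [5,6] "from" : N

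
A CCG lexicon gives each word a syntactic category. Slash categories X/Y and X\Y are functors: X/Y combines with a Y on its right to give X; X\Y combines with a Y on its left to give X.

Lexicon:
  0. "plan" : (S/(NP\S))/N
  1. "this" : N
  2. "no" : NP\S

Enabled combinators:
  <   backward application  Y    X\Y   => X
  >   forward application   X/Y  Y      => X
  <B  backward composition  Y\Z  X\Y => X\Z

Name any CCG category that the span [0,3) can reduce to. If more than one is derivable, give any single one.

S

[0,3] S   >
  [0,2] S/(NP\S)   >
    [0,1] "plan" : (S/(NP\S))/N
    [1,2] "this" : N
  [2,3] "no" : NP\S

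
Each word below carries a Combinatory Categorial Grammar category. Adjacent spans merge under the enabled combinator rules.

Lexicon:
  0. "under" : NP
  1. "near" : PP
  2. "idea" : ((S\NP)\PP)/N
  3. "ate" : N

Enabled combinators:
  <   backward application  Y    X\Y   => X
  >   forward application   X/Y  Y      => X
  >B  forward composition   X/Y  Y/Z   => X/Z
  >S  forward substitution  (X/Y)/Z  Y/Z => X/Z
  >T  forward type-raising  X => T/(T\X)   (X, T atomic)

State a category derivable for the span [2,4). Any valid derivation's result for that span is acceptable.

(S\NP)\PP

[0,4] S   >
  [0,1] S/(S\NP)   >T
    [0,1] "under" : NP
  [1,4] S\NP   <
    [1,2] "near" : PP
    [2,4] (S\NP)\PP   >
      [2,3] "idea" : ((S\NP)\PP)/N
      [3,4] "ate" : N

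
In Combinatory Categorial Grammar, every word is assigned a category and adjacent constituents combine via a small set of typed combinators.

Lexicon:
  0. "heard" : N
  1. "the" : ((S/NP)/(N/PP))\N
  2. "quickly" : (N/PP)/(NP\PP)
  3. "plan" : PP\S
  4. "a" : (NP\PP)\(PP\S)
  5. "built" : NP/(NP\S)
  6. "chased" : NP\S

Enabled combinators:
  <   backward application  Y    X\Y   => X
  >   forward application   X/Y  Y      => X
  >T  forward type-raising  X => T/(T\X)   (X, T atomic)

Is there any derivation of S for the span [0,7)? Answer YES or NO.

YES

[0,7] S   >
  [0,5] S/NP   >
    [0,2] (S/NP)/(N/PP)   <
      [0,1] "heard" : N
      [1,2] "the" : ((S/NP)/(N/PP))\N
    [2,5] N/PP   >
      [2,3] "quickly" : (N/PP)/(NP\PP)
      [3,5] NP\PP   <
        [3,4] "plan" : PP\S
        [4,5] "a" : (NP\PP)\(PP\S)
  [5,7] NP   >
    [5,6] "built" : NP/(NP\S)
    [6,7] "chased" : NP\S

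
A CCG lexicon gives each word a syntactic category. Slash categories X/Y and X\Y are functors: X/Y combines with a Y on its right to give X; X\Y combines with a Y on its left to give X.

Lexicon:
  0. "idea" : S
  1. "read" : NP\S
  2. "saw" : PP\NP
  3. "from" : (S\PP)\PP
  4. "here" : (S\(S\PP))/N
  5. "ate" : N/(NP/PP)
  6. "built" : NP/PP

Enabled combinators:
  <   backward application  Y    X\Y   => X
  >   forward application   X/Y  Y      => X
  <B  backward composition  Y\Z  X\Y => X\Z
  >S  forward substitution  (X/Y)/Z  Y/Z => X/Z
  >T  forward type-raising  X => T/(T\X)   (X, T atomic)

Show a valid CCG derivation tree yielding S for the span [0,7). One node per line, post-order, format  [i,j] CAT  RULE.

[0,1] S  lex  "idea"
[1,2] NP\S  lex  "read"
[2,3] PP\NP  lex  "saw"
[1,3] PP\S  <B  k=2
[0,3] PP  <  k=1
[3,4] (S\PP)\PP  lex  "from"
[0,4] S\PP  <  k=3
[4,5] (S\(S\PP))/N  lex  "here"
[5,6] N/(NP/PP)  lex  "ate"
[6,7] NP/PP  lex  "built"
[5,7] N  >  k=6
[4,7] S\(S\PP)  >  k=5
[0,7] S  <  k=4

[0,7] S   <
  [0,4] S\PP   <
    [0,3] PP   <
      [0,1] "idea" : S
      [1,3] PP\S   <B
        [1,2] "read" : NP\S
        [2,3] "saw" : PP\NP
    [3,4] "from" : (S\PP)\PP
  [4,7] S\(S\PP)   >
    [4,5] "here" : (S\(S\PP))/N
    [5,7] N   >
      [5,6] "ate" : N/(NP/PP)
      [6,7] "built" : NP/PP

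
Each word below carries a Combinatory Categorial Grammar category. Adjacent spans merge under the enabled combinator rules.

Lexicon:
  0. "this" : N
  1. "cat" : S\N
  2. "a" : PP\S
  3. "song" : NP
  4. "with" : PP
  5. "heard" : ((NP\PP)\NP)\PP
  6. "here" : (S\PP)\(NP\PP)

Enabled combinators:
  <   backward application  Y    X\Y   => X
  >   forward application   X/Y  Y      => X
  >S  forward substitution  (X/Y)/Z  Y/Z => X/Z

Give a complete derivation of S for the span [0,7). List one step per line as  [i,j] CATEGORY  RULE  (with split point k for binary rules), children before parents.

[0,7] S   <
  [0,3] PP   <
    [0,2] S   <
      [0,1] "this" : N
      [1,2] "cat" : S\N
    [2,3] "a" : PP\S
  [3,7] S\PP   <
    [3,6] NP\PP   <
      [3,4] "song" : NP
      [4,6] (NP\PP)\NP   <
        [4,5] "with" : PP
        [5,6] "heard" : ((NP\PP)\NP)\PP
    [6,7] "here" : (S\PP)\(NP\PP)

[0,1] N  lex  "this"
[1,2] S\N  lex  "cat"
[0,2] S  <  k=1
[2,3] PP\S  lex  "a"
[0,3] PP  <  k=2
[3,4] NP  lex  "song"
[4,5] PP  lex  "with"
[5,6] ((NP\PP)\NP)\PP  lex  "heard"
[4,6] (NP\PP)\NP  <  k=5
[3,6] NP\PP  <  k=4
[6,7] (S\PP)\(NP\PP)  lex  "here"
[3,7] S\PP  <  k=6
[0,7] S  <  k=3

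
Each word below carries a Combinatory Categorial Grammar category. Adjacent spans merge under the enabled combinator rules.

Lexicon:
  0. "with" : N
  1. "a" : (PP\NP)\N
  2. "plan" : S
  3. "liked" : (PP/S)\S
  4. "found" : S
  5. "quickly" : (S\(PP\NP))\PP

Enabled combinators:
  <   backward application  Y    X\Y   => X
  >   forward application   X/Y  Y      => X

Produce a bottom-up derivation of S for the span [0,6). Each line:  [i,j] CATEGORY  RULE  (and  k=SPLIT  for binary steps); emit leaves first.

[0,6] S   <
  [0,2] PP\NP   <
    [0,1] "with" : N
    [1,2] "a" : (PP\NP)\N
  [2,6] S\(PP\NP)   <
    [2,5] PP   >
      [2,4] PP/S   <
        [2,3] "plan" : S
        [3,4] "liked" : (PP/S)\S
      [4,5] "found" : S
    [5,6] "quickly" : (S\(PP\NP))\PP

[0,1] N  lex  "with"
[1,2] (PP\NP)\N  lex  "a"
[0,2] PP\NP  <  k=1
[2,3] S  lex  "plan"
[3,4] (PP/S)\S  lex  "liked"
[2,4] PP/S  <  k=3
[4,5] S  lex  "found"
[2,5] PP  >  k=4
[5,6] (S\(PP\NP))\PP  lex  "quickly"
[2,6] S\(PP\NP)  <  k=5
[0,6] S  <  k=2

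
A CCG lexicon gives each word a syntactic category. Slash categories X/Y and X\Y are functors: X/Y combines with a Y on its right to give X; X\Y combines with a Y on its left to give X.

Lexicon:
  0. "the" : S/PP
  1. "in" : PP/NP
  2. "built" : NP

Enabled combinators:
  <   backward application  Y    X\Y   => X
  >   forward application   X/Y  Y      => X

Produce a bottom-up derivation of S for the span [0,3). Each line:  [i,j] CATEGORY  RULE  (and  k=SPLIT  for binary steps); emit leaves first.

[0,3] S   >
  [0,1] "the" : S/PP
  [1,3] PP   >
    [1,2] "in" : PP/NP
    [2,3] "built" : NP

[0,1] S/PP  lex  "the"
[1,2] PP/NP  lex  "in"
[2,3] NP  lex  "built"
[1,3] PP  >  k=2
[0,3] S  >  k=1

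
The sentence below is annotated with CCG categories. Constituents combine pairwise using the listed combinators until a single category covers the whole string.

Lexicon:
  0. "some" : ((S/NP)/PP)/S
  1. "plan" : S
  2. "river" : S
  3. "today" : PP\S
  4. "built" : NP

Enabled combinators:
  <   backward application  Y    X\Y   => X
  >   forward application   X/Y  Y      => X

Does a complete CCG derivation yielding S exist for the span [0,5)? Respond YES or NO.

[0,5] S   >
  [0,4] S/NP   >
    [0,2] (S/NP)/PP   >
      [0,1] "some" : ((S/NP)/PP)/S
      [1,2] "plan" : S
    [2,4] PP   <
      [2,3] "river" : S
      [3,4] "today" : PP\S
  [4,5] "built" : NP

YES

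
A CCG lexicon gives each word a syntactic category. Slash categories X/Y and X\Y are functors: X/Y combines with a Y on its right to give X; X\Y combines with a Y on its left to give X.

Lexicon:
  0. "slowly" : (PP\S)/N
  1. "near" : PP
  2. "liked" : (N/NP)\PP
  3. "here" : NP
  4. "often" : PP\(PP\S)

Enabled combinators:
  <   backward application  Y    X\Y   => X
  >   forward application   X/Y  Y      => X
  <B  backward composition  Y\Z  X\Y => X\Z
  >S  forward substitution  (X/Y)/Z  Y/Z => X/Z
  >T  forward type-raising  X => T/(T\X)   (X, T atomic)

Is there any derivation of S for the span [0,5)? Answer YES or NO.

(PP\S)/N PP (N/NP)\PP NP PP\(PP\S)
CKY chart[0,5] = {N/(N\PP), NP/(NP\PP), PP, PP/(PP\PP), S/(S\PP)}; S ∉ chart

NO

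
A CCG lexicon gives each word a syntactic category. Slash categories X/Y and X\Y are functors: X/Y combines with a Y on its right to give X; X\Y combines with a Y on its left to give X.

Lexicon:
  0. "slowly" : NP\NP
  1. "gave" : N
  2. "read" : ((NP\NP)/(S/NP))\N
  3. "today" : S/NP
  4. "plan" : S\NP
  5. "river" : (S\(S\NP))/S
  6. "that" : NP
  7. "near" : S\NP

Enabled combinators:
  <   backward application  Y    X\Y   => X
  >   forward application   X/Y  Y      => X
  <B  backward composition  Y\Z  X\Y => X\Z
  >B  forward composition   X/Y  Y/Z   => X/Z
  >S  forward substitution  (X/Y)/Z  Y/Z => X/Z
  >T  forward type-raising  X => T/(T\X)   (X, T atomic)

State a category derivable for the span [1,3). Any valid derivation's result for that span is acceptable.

(NP\NP)/(S/NP)

[0,8] S   <
  [0,5] S\NP   <B
    [0,4] NP\NP   <B
      [0,1] "slowly" : NP\NP
      [1,4] NP\NP   >
        [1,3] (NP\NP)/(S/NP)   <
          [1,2] "gave" : N
          [2,3] "read" : ((NP\NP)/(S/NP))\N
        [3,4] "today" : S/NP
    [4,5] "plan" : S\NP
  [5,8] S\(S\NP)   >
    [5,6] "river" : (S\(S\NP))/S
    [6,8] S   <
      [6,7] "that" : NP
      [7,8] "near" : S\NP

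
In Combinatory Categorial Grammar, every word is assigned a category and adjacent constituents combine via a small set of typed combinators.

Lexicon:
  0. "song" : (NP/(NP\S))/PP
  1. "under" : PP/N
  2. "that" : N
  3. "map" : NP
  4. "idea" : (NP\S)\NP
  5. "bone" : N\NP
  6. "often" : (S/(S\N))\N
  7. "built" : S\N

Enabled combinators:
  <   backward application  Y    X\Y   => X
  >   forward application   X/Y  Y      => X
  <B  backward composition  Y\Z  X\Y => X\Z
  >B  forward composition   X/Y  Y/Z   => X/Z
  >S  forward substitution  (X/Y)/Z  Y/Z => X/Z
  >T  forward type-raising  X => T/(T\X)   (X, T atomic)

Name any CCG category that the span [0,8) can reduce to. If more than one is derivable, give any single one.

S

[0,8] S   >
  [0,7] S/(S\N)   <
    [0,6] N   <
      [0,5] NP   >
        [0,3] NP/(NP\S)   >
          [0,1] "song" : (NP/(NP\S))/PP
          [1,3] PP   >
            [1,2] "under" : PP/N
            [2,3] "that" : N
        [3,5] NP\S   <
          [3,4] "map" : NP
          [4,5] "idea" : (NP\S)\NP
      [5,6] "bone" : N\NP
    [6,7] "often" : (S/(S\N))\N
  [7,8] "built" : S\N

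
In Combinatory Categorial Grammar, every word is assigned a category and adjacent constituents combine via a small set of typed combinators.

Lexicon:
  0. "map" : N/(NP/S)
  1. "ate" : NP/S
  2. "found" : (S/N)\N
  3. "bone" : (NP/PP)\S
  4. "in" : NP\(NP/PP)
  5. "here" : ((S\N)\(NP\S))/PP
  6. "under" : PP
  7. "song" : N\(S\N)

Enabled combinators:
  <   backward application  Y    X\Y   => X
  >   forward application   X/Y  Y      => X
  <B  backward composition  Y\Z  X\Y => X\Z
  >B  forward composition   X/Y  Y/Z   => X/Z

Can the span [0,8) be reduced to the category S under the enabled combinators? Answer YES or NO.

YES

[0,8] S   >
  [0,3] S/N   <
    [0,2] N   >
      [0,1] "map" : N/(NP/S)
      [1,2] "ate" : NP/S
    [2,3] "found" : (S/N)\N
  [3,8] N   <
    [3,7] S\N   <
      [3,5] NP\S   <B
        [3,4] "bone" : (NP/PP)\S
        [4,5] "in" : NP\(NP/PP)
      [5,7] (S\N)\(NP\S)   >
        [5,6] "here" : ((S\N)\(NP\S))/PP
        [6,7] "under" : PP
    [7,8] "song" : N\(S\N)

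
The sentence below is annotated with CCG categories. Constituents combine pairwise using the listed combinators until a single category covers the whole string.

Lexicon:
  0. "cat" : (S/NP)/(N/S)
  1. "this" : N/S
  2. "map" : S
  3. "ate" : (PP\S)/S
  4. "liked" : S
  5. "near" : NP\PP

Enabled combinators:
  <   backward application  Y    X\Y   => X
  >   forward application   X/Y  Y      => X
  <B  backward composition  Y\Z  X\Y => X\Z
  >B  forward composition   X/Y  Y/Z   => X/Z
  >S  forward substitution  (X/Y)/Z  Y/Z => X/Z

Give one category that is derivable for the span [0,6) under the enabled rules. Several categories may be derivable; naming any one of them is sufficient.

S

[0,6] S   >
  [0,2] S/NP   >
    [0,1] "cat" : (S/NP)/(N/S)
    [1,2] "this" : N/S
  [2,6] NP   <
    [2,5] PP   <
      [2,3] "map" : S
      [3,5] PP\S   >
        [3,4] "ate" : (PP\S)/S
        [4,5] "liked" : S
    [5,6] "near" : NP\PP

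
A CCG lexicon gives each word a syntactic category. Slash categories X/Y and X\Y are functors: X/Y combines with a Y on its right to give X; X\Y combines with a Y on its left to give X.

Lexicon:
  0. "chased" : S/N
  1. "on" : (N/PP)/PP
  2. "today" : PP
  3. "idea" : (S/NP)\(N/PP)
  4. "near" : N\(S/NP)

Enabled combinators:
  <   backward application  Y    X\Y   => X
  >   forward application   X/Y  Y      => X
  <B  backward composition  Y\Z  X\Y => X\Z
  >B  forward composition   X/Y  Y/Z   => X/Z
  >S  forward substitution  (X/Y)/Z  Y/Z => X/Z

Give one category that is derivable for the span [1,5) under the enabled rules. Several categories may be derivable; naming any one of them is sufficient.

[0,5] S   >
  [0,1] "chased" : S/N
  [1,5] N   <
    [1,4] S/NP   <
      [1,3] N/PP   >
        [1,2] "on" : (N/PP)/PP
        [2,3] "today" : PP
      [3,4] "idea" : (S/NP)\(N/PP)
    [4,5] "near" : N\(S/NP)

N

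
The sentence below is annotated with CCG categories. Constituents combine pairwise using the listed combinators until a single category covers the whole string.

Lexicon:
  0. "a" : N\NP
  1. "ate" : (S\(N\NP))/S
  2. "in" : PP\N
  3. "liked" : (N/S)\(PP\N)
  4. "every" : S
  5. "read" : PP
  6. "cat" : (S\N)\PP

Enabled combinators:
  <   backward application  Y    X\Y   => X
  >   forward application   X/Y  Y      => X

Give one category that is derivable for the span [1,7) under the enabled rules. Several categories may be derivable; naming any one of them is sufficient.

S\(N\NP)

[0,7] S   <
  [0,1] "a" : N\NP
  [1,7] S\(N\NP)   >
    [1,2] "ate" : (S\(N\NP))/S
    [2,7] S   <
      [2,5] N   >
        [2,4] N/S   <
          [2,3] "in" : PP\N
          [3,4] "liked" : (N/S)\(PP\N)
        [4,5] "every" : S
      [5,7] S\N   <
        [5,6] "read" : PP
        [6,7] "cat" : (S\N)\PP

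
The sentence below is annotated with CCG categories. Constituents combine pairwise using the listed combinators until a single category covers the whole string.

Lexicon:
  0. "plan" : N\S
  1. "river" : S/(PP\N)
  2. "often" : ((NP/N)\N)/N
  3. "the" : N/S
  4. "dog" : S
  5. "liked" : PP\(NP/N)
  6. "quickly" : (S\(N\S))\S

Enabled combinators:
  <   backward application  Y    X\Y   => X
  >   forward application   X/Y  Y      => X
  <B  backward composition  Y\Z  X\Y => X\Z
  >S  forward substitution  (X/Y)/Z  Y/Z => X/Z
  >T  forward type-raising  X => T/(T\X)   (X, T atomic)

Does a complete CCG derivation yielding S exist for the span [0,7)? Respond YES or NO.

[0,7] S   <
  [0,1] "plan" : N\S
  [1,7] S\(N\S)   <
    [1,6] S   >
      [1,2] "river" : S/(PP\N)
      [2,6] PP\N   <B
        [2,5] (NP/N)\N   >
          [2,3] "often" : ((NP/N)\N)/N
          [3,5] N   >
            [3,4] "the" : N/S
            [4,5] "dog" : S
        [5,6] "liked" : PP\(NP/N)
    [6,7] "quickly" : (S\(N\S))\S

YES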